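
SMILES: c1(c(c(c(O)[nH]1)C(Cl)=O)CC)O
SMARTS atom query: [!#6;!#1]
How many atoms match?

5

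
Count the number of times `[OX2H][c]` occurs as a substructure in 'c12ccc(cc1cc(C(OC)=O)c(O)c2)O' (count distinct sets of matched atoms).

2

[OX2H][c] is the SMARTS for a phenol: a hydroxyl oxygen attached to an aromatic carbon.
The molecule carries 2 separate instances of a hydroxyl group (-OH) meeting every constraint; each maps to a distinct set of atoms, giving 2 matches.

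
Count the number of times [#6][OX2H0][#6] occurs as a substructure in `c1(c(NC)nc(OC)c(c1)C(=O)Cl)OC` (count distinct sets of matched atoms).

2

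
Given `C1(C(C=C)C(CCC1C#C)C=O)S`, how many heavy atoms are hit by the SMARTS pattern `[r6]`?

The query [r6] means: r6 matches atoms in a six-membered ring.
Check the 13 heavy atoms by environment: 6× C (in 6-ring) → match; 5× C (acyclic) → no; 1× O (acyclic) → no; 1× S (acyclic) → no.
That gives 6 matching atoms.

6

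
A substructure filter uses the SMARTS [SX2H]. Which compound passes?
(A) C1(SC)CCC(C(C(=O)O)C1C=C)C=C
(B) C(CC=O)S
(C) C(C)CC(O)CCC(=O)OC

B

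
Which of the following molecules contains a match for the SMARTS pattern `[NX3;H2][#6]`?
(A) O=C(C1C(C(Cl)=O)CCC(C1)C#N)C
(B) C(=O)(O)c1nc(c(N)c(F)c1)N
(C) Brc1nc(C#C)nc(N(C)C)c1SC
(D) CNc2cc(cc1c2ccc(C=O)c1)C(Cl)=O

[NX3;H2][#6] describes a trivalent nitrogen with two H attached to carbon (a primary amine).
(A) has a nitrile (-C#N) but the nitrogen is NX1 (triple-bonded), not NX3 with two H.
(B) contains a primary amino group (-NH2), which satisfies every atom and bond constraint.
(C) has a dimethylamino group (-N(CH3)2) but the nitrogen has H0, not H2.
(D) has an N-methylamino group (-NHCH3) but the nitrogen bears two carbons and only one H (H1), not H2.
So the answer is (B).

B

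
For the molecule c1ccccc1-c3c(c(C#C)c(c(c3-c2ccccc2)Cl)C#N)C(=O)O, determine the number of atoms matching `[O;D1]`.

2

The query [O;D1] means: aliphatic oxygen bonded to exactly one heavy atom.
Check the 26 heavy atoms by environment: 8× c (aromatic, D3) → no; 2× C (D2) → no; 1× C (D1) → no; 1× Cl (D1) → no; 1× N (D1) → no; 10× c (aromatic, D2) → no; 1× C (D3) → no; 2× O (D1) → match.
That gives 2 matching atoms.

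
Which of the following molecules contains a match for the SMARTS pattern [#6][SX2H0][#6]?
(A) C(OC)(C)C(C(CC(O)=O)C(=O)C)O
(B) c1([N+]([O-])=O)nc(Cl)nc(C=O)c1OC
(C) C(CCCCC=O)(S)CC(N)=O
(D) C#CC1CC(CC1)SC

D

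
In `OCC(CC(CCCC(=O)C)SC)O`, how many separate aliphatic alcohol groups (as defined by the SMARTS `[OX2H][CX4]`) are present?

2

[OX2H][CX4] is the SMARTS for an aliphatic alcohol: a hydroxyl oxygen bound to an sp3 (X4) carbon.
The molecule carries 2 separate instances of a hydroxyl group (-OH) meeting every constraint; each maps to a distinct set of atoms, giving 2 matches.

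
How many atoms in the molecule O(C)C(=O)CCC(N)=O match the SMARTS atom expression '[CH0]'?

2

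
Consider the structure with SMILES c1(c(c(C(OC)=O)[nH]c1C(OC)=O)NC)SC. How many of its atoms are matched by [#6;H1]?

The query [#6;H1] means: any carbon bearing exactly one hydrogen.
Check the 17 heavy atoms by environment: 1× n (aromatic, H1) → no; 4× c (aromatic, H0) → no; 2× C (H0) → no; 4× O (H0) → no; 4× C (H3) → no; 1× N (H1) → no; 1× S (H0) → no.
No environment satisfies the query, so 0 matching atoms.

0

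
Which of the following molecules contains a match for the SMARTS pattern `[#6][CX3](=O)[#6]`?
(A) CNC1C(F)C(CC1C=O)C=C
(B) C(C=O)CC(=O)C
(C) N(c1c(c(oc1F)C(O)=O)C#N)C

B

[#6][CX3](=O)[#6] describes a carbonyl carbon (no H) flanked by two carbons (a ketone).
(A) has an aldehyde (-CHO) but the carbonyl carbon has H1, so it is not flanked by two carbons.
(B) contains an acetyl/ketone group (-C(=O)CH3), which satisfies every atom and bond constraint.
(C) has a carboxylic acid group (-C(=O)OH) but one neighbour of the carbonyl carbon is O, not C.
So the answer is (B).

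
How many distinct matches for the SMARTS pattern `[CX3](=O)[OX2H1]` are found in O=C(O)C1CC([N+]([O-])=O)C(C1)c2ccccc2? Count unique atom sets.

1

[CX3](=O)[OX2H1] is the SMARTS for a carboxylic acid: an sp2 carbon double-bonded to O and single-bonded to an -OH oxygen.
Exactly one fragment in the molecule meets all constraints, giving 1 match.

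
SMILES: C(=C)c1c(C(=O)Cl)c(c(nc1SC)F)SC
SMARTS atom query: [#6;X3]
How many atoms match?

8

The query [#6;X3] means: any carbon (aromatic or not) with three total connections.
Check the 16 heavy atoms by environment: 1× n (aromatic, X2) → no; 5× c (aromatic, X3) → match; 3× C (X3) → match; 1× O (X1) → no; 1× Cl (X1) → no; 2× S (X2) → no; 2× C (X4) → no; 1× F (X1) → no.
Summing the matching environments: 5 + 3 = 8 matching atoms.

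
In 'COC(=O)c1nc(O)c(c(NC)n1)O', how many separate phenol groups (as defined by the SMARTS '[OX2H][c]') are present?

2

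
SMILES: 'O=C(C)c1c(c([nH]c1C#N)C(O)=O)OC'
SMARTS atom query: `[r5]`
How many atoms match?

The query [r5] means: r5 matches atoms in a five-membered ring.
Check the 15 heavy atoms by environment: 1× n (aromatic, in 5-ring) → match; 4× c (aromatic, in 5-ring) → match; 4× O (acyclic) → no; 5× C (acyclic) → no; 1× N (acyclic) → no.
Summing the matching environments: 1 + 4 = 5 matching atoms.

5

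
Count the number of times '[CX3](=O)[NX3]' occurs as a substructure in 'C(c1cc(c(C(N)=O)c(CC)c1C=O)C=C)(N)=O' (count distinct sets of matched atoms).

2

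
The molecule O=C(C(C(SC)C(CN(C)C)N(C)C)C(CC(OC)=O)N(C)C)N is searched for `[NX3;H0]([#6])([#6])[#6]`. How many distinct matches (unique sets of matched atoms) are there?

[NX3;H0]([#6])([#6])[#6] is the SMARTS for a tertiary amine: a trivalent nitrogen with no H, bonded to three carbons.
The molecule carries 3 separate instances of a dimethylamino group (-N(CH3)2) meeting every constraint; each maps to a distinct set of atoms, giving 3 matches.

3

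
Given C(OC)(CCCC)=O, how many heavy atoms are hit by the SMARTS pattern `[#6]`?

6

The query [#6] means: #6 matches any atom with atomic number 6 (carbon, aromatic or aliphatic).
Check the 8 heavy atoms by environment: 6× C → match; 2× O → no.
That gives 6 matching atoms.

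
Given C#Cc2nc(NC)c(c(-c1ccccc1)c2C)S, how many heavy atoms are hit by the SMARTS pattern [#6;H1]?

The query [#6;H1] means: any carbon bearing exactly one hydrogen.
Check the 18 heavy atoms by environment: 1× n (aromatic, H0) → no; 6× c (aromatic, H0) → no; 1× S (H1) → no; 5× c (aromatic, H1) → match; 1× C (H0) → no; 1× C (H1) → match; 2× C (H3) → no; 1× N (H1) → no.
Summing the matching environments: 5 + 1 = 6 matching atoms.

6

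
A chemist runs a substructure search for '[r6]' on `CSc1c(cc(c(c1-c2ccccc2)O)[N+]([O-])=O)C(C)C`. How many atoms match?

12

The query [r6] means: r6 matches atoms in a six-membered ring.
Check the 21 heavy atoms by environment: 12× c (aromatic, in 6-ring) → match; 1× N (charge +1, acyclic) → no; 1× O (charge -1, acyclic) → no; 2× O (acyclic) → no; 4× C (acyclic) → no; 1× S (acyclic) → no.
That gives 12 matching atoms.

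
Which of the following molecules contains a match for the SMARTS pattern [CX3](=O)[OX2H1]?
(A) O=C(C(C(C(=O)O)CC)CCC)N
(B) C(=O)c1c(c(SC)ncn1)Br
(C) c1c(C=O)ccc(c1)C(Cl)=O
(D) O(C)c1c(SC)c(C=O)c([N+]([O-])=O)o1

A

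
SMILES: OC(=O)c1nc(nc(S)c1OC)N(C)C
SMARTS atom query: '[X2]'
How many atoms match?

5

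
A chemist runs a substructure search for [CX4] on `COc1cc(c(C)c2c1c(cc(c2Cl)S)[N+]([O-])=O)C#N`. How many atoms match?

The query [CX4] means: C with X4: aliphatic carbon with exactly 4 total connections (bonds + H).
Check the 20 heavy atoms by environment: 10× c (aromatic, X3) → no; 2× C (X4) → match; 1× Cl (X1) → no; 1× C (X2) → no; 1× N (X1) → no; 1× O (X2) → no; 1× S (X2) → no; 1× N (charge +1, X3) → no; 1× O (charge -1, X1) → no; 1× O (X1) → no.
That gives 2 matching atoms.

2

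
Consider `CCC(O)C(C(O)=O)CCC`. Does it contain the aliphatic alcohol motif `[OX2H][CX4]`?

Yes

The pattern [OX2H][CX4] describes a hydroxyl oxygen bound to an sp3 (X4) carbon — an aliphatic alcohol.
The molecule carries a hydroxyl group (-OH), whose atoms satisfy every constraint of the query, so the pattern matches.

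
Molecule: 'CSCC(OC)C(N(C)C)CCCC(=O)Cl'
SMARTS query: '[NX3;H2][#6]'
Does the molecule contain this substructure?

No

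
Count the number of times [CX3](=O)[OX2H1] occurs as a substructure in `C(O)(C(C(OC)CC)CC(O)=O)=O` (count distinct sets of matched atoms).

2

[CX3](=O)[OX2H1] is the SMARTS for a carboxylic acid: an sp2 carbon double-bonded to O and single-bonded to an -OH oxygen.
The molecule carries 2 separate instances of a carboxylic acid group (-C(=O)OH) meeting every constraint; each maps to a distinct set of atoms, giving 2 matches.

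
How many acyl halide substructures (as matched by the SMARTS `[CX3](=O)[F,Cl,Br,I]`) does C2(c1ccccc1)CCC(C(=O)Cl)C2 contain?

1

[CX3](=O)[F,Cl,Br,I] is the SMARTS for an acyl halide: a carbonyl carbon bonded to a halogen.
Exactly one fragment in the molecule meets all constraints, giving 1 match.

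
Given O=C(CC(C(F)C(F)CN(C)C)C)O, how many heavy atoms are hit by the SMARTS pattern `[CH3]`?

3

The query [CH3] means: aliphatic carbon with exactly three hydrogens.
Check the 14 heavy atoms by environment: 2× C (H2) → no; 3× C (H1) → no; 2× F (H0) → no; 1× N (H0) → no; 3× C (H3) → match; 1× C (H0) → no; 1× O (H0) → no; 1× O (H1) → no.
That gives 3 matching atoms.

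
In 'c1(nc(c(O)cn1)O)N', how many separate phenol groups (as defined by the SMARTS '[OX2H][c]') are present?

2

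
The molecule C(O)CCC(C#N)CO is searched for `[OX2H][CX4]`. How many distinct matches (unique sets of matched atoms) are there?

[OX2H][CX4] is the SMARTS for an aliphatic alcohol: a hydroxyl oxygen bound to an sp3 (X4) carbon.
The molecule carries 2 separate instances of a hydroxyl group (-OH) meeting every constraint; each maps to a distinct set of atoms, giving 2 matches.

2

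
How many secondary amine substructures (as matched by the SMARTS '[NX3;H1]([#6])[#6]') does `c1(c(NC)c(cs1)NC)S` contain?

2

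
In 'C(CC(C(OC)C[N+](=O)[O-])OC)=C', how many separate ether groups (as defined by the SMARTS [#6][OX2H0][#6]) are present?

2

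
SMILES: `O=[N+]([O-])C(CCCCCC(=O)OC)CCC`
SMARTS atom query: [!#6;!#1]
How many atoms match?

5

The query [!#6;!#1] means: not carbon and not hydrogen — any heteroatom.
Check the 16 heavy atoms by environment: 11× C → no; 1× N (charge +1) → match; 1× O (charge -1) → match; 3× O → match.
Summing the matching environments: 1 + 1 + 3 = 5 matching atoms.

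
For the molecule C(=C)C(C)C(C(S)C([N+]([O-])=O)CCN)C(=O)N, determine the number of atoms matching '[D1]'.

8

The query [D1] means: atom with exactly one heavy-atom neighbour (degree 1).
Check the 17 heavy atoms by environment: 2× C (D1) → match; 5× C (D3) → no; 3× C (D2) → no; 2× O (D1) → match; 2× N (D1) → match; 1× S (D1) → match; 1× N (charge +1, D3) → no; 1× O (charge -1, D1) → match.
Summing the matching environments: 2 + 2 + 2 + 1 + 1 = 8 matching atoms.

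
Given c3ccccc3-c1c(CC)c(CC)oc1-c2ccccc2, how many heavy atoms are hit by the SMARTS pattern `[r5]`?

5

The query [r5] means: r5 matches atoms in a five-membered ring.
Check the 21 heavy atoms by environment: 1× o (aromatic, in 5-ring) → match; 4× c (aromatic, in 5-ring) → match; 4× C (acyclic) → no; 12× c (aromatic, in 6-ring) → no.
Summing the matching environments: 1 + 4 = 5 matching atoms.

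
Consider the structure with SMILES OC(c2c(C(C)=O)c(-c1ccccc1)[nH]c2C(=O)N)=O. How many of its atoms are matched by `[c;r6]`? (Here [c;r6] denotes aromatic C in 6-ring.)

Check the 20 heavy atoms by environment: 1× n (aromatic, in 5-ring) → no; 4× c (aromatic, in 5-ring) → no; 4× C (acyclic) → no; 4× O (acyclic) → no; 1× N (acyclic) → no; 6× c (aromatic, in 6-ring) → match.
That gives 6 matching atoms.

6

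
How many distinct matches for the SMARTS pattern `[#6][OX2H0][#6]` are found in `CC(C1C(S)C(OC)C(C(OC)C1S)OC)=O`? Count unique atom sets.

3

[#6][OX2H0][#6] is the SMARTS for an ether: an aliphatic oxygen bridging two carbons with no H on the oxygen.
The molecule carries 3 separate instances of a methoxy ether (-OCH3) meeting every constraint; each maps to a distinct set of atoms, giving 3 matches.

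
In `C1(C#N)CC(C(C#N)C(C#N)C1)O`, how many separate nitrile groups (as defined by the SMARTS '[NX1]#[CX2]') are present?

3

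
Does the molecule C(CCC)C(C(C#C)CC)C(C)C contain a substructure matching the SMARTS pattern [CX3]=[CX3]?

No

The pattern [CX3]=[CX3] describes a non-aromatic C=C double bond between two sp2 carbons — an alkene.
The closest candidate here is an ethynyl group (-C#CH), but the C-C bond is a triple bond, not a double bond. No other fragment satisfies the full query, so there is no match.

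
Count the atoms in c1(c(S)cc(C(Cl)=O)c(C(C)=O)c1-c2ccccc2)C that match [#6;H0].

8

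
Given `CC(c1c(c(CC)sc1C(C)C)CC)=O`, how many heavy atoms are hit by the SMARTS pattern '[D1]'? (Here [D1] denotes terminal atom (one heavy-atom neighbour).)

The query [D1] means: atom with exactly one heavy-atom neighbour (degree 1).
Check the 15 heavy atoms by environment: 1× s (aromatic, D2) → no; 4× c (aromatic, D3) → no; 2× C (D2) → no; 5× C (D1) → match; 2× C (D3) → no; 1× O (D1) → match.
Summing the matching environments: 5 + 1 = 6 matching atoms.

6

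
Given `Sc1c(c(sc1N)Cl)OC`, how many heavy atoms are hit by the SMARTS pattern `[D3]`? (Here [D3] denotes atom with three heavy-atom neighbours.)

The query [D3] means: atom with exactly three heavy-atom neighbours.
Check the 10 heavy atoms by environment: 1× s (aromatic, D2) → no; 4× c (aromatic, D3) → match; 1× S (D1) → no; 1× N (D1) → no; 1× O (D2) → no; 1× C (D1) → no; 1× Cl (D1) → no.
That gives 4 matching atoms.

4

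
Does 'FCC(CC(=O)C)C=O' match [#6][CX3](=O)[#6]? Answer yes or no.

Yes

The pattern [#6][CX3](=O)[#6] describes a carbonyl carbon (no H) flanked by two carbons — a ketone.
The molecule carries an acetyl/ketone group (-C(=O)CH3), whose atoms satisfy every constraint of the query, so the pattern matches.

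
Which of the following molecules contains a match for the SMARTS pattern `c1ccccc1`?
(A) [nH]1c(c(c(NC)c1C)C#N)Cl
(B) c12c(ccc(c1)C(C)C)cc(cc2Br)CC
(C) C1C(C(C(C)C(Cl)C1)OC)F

c1ccccc1 describes six aromatic carbons in a ring (a benzene ring).
(A) has a methyl group (-CH3) but no six-membered all-carbon aromatic ring is present.
(B) contains the required atom environment, so the pattern matches.
(C) has a methyl group (-CH3) but no six-membered all-carbon aromatic ring is present.
So the answer is (B).

B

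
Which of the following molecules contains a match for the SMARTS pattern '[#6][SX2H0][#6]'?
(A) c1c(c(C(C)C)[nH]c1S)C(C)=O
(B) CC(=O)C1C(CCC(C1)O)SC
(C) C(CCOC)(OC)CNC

[#6][SX2H0][#6] describes an aliphatic sulfur bridging two carbons with no H on the sulfur (a thioether).
(A) has a thiol (-SH) but the sulfur has H1, not H0 bridging two carbons.
(B) contains a methylthio ether (-SCH3), which satisfies every atom and bond constraint.
(C) has a methoxy ether (-OCH3) but the bridging atom is O, not S.
So the answer is (B).

B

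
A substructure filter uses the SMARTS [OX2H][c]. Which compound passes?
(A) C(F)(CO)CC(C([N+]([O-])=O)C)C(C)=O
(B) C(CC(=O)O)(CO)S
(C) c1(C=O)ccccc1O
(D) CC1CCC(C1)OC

C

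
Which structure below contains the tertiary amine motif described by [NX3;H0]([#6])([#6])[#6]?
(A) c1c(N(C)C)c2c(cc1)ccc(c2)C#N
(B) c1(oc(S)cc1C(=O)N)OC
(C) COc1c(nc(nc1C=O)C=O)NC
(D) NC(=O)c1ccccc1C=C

A

[NX3;H0]([#6])([#6])[#6] describes a trivalent nitrogen with no H, bonded to three carbons (a tertiary amine).
(A) contains a dimethylamino group (-N(CH3)2), which satisfies every atom and bond constraint.
(B) has a primary amide (-C(=O)NH2) but the amide nitrogen has H2 and only one carbon neighbour.
(C) has an N-methylamino group (-NHCH3) but the nitrogen still has one H (H1), not H0.
(D) has a primary amide (-C(=O)NH2) but the amide nitrogen has H2 and only one carbon neighbour.
So the answer is (A).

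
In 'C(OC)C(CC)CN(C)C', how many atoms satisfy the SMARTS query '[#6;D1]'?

4

Check the 10 heavy atoms by environment: 3× C (D2) → no; 1× C (D3) → no; 4× C (D1) → match; 1× O (D2) → no; 1× N (D3) → no.
That gives 4 matching atoms.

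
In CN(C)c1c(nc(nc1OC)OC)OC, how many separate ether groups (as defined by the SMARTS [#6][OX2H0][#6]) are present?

[#6][OX2H0][#6] is the SMARTS for an ether: an aliphatic oxygen bridging two carbons with no H on the oxygen.
The molecule carries 3 separate instances of a methoxy ether (-OCH3) meeting every constraint; each maps to a distinct set of atoms, giving 3 matches.

3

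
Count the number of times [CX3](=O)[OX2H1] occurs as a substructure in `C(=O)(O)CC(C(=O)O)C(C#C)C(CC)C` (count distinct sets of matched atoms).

2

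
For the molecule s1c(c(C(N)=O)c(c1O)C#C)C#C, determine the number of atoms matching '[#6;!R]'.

The query [#6;!R] means: carbon not in any ring.
Check the 13 heavy atoms by environment: 1× s (aromatic, in 5-ring) → no; 4× c (aromatic, in 5-ring) → no; 5× C (acyclic) → match; 2× O (acyclic) → no; 1× N (acyclic) → no.
That gives 5 matching atoms.

5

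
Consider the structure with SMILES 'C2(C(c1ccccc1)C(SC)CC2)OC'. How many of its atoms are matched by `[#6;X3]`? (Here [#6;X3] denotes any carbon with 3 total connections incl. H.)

The query [#6;X3] means: any carbon (aromatic or not) with three total connections.
Check the 15 heavy atoms by environment: 7× C (X4) → no; 1× S (X2) → no; 1× O (X2) → no; 6× c (aromatic, X3) → match.
That gives 6 matching atoms.

6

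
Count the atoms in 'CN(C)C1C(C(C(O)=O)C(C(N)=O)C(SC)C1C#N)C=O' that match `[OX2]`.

Check the 21 heavy atoms by environment: 9× C (X4) → no; 2× N (X3) → no; 3× C (X3) → no; 3× O (X1) → no; 1× S (X2) → no; 1× O (X2) → match; 1× C (X2) → no; 1× N (X1) → no.
That gives 1 matching atom.

1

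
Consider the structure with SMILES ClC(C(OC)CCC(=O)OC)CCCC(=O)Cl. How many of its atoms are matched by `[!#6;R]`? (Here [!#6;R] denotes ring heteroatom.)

0

The query [!#6;R] means: non-carbon atom that is part of a ring.
Check the 17 heavy atoms by environment: 11× C (acyclic) → no; 2× Cl (acyclic) → no; 4× O (acyclic) → no.
No environment satisfies the query, so 0 matching atoms.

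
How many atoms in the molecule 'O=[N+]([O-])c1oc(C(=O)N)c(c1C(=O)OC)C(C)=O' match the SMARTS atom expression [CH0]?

3

The query [CH0] means: aliphatic carbon with no attached hydrogen.
Check the 18 heavy atoms by environment: 1× o (aromatic, H0) → no; 4× c (aromatic, H0) → no; 3× C (H0) → match; 5× O (H0) → no; 1× N (H2) → no; 2× C (H3) → no; 1× N (charge +1, H0) → no; 1× O (charge -1, H0) → no.
That gives 3 matching atoms.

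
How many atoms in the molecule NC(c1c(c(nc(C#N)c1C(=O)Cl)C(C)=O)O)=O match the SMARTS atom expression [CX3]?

3

Check the 18 heavy atoms by environment: 1× n (aromatic, X2) → no; 5× c (aromatic, X3) → no; 1× O (X2) → no; 3× C (X3) → match; 3× O (X1) → no; 1× C (X4) → no; 1× C (X2) → no; 1× N (X1) → no; 1× N (X3) → no; 1× Cl (X1) → no.
That gives 3 matching atoms.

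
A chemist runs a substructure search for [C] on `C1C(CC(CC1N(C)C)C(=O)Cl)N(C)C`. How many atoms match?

The query [C] means: uppercase C matches aliphatic (non-aromatic) carbon only.
Check the 15 heavy atoms by environment: 11× C → match; 2× N → no; 1× O → no; 1× Cl → no.
That gives 11 matching atoms.

11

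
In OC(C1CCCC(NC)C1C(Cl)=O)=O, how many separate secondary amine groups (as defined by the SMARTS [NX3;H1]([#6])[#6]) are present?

[NX3;H1]([#6])[#6] is the SMARTS for a secondary amine: a trivalent nitrogen with one H, bonded to two carbons.
Exactly one fragment in the molecule meets all constraints, giving 1 match.

1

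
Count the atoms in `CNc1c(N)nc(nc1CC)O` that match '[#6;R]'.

The query [#6;R] means: carbon that is part of a ring.
Check the 12 heavy atoms by environment: 2× n (aromatic, in 6-ring) → no; 4× c (aromatic, in 6-ring) → match; 1× O (acyclic) → no; 2× N (acyclic) → no; 3× C (acyclic) → no.
That gives 4 matching atoms.

4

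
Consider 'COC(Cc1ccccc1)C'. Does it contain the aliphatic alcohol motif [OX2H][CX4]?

No

The pattern [OX2H][CX4] describes a hydroxyl oxygen bound to an sp3 (X4) carbon — an aliphatic alcohol.
The closest candidate here is a methoxy ether (-OCH3), but the oxygen has H0 (ether), not H1. No other fragment satisfies the full query, so there is no match.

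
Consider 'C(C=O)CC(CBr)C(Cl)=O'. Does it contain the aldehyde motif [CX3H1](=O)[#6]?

Yes

The pattern [CX3H1](=O)[#6] describes an sp2 carbon with one H, double-bonded to O and single-bonded to carbon — an aldehyde.
The molecule carries an aldehyde (-CHO), whose atoms satisfy every constraint of the query, so the pattern matches.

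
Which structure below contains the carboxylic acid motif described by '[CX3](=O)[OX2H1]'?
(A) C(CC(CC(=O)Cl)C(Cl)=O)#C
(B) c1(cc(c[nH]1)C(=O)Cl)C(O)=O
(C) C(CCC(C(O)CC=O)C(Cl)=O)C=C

B

[CX3](=O)[OX2H1] describes an sp2 carbon double-bonded to O and single-bonded to an -OH oxygen (a carboxylic acid).
(A) has an acyl chloride (-C(=O)Cl) but the carbonyl is bonded to Cl, not to an -OH oxygen.
(B) contains a carboxylic acid group (-C(=O)OH), which satisfies every atom and bond constraint.
(C) has an acyl chloride (-C(=O)Cl) but the carbonyl is bonded to Cl, not to an -OH oxygen.
So the answer is (B).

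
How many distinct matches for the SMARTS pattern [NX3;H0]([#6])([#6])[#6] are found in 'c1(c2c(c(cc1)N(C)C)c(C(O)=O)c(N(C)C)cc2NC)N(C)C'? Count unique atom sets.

[NX3;H0]([#6])([#6])[#6] is the SMARTS for a tertiary amine: a trivalent nitrogen with no H, bonded to three carbons.
The molecule carries 3 separate instances of a dimethylamino group (-N(CH3)2) meeting every constraint; each maps to a distinct set of atoms, giving 3 matches.

3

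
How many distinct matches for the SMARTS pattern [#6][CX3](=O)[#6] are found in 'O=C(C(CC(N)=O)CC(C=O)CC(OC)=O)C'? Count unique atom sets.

1

[#6][CX3](=O)[#6] is the SMARTS for a ketone: a carbonyl carbon (no H) flanked by two carbons.
Exactly one fragment in the molecule meets all constraints, giving 1 match.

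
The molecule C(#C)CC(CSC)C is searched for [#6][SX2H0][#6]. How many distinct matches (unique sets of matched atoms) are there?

1

[#6][SX2H0][#6] is the SMARTS for a thioether: an aliphatic sulfur bridging two carbons with no H on the sulfur.
Exactly one fragment in the molecule meets all constraints, giving 1 match.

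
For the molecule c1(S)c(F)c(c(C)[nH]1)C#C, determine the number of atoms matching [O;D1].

0

Check the 10 heavy atoms by environment: 1× n (aromatic, D2) → no; 4× c (aromatic, D3) → no; 2× C (D1) → no; 1× S (D1) → no; 1× C (D2) → no; 1× F (D1) → no.
No environment satisfies the query, so 0 matching atoms.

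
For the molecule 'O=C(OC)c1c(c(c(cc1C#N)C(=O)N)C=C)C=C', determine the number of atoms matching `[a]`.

6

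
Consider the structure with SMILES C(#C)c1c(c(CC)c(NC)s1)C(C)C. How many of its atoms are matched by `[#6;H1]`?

2

The query [#6;H1] means: any carbon bearing exactly one hydrogen.
Check the 14 heavy atoms by environment: 1× s (aromatic, H0) → no; 4× c (aromatic, H0) → no; 2× C (H1) → match; 4× C (H3) → no; 1× C (H0) → no; 1× C (H2) → no; 1× N (H1) → no.
That gives 2 matching atoms.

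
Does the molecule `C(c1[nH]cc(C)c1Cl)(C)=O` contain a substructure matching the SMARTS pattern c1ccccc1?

No

The pattern c1ccccc1 describes six aromatic carbons in a ring — a benzene ring.
The closest candidate here is a methyl group (-CH3), but no six-membered all-carbon aromatic ring is present. No other fragment satisfies the full query, so there is no match.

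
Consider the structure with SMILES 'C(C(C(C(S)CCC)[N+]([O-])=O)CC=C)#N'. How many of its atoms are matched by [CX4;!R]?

7

The query [CX4;!R] means: aliphatic carbon with four total connections, not in a ring.
Check the 15 heavy atoms by environment: 7× C (X4, acyclic) → match; 1× S (X2, acyclic) → no; 1× N (charge +1, X3, acyclic) → no; 1× O (charge -1, X1, acyclic) → no; 1× O (X1, acyclic) → no; 2× C (X3, acyclic) → no; 1× C (X2, acyclic) → no; 1× N (X1, acyclic) → no.
That gives 7 matching atoms.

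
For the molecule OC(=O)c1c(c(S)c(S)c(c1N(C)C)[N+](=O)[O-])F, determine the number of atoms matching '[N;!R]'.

2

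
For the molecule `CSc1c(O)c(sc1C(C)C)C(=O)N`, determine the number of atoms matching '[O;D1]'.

2

Check the 14 heavy atoms by environment: 1× s (aromatic, D2) → no; 4× c (aromatic, D3) → no; 2× C (D3) → no; 2× O (D1) → match; 1× N (D1) → no; 3× C (D1) → no; 1× S (D2) → no.
That gives 2 matching atoms.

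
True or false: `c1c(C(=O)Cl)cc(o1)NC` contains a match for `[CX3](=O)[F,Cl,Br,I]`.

True

The pattern [CX3](=O)[F,Cl,Br,I] describes a carbonyl carbon bonded to a halogen — an acyl halide.
The molecule carries an acyl chloride (-C(=O)Cl), whose atoms satisfy every constraint of the query, so the pattern matches.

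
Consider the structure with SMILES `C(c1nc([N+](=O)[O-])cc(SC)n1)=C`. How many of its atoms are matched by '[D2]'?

5

The query [D2] means: atom with exactly two heavy-atom neighbours.
Check the 13 heavy atoms by environment: 2× n (aromatic, D2) → match; 3× c (aromatic, D3) → no; 1× c (aromatic, D2) → match; 1× C (D2) → match; 2× C (D1) → no; 1× N (charge +1, D3) → no; 1× O (charge -1, D1) → no; 1× O (D1) → no; 1× S (D2) → match.
Summing the matching environments: 2 + 1 + 1 + 1 = 5 matching atoms.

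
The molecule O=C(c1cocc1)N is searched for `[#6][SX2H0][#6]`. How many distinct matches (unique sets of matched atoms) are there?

[#6][SX2H0][#6] is the SMARTS for a thioether: an aliphatic sulfur bridging two carbons with no H on the sulfur.
No fragment in the molecule satisfies every constraint, giving 0 matches.

0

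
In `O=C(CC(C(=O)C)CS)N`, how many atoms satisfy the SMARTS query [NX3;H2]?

1

The query [NX3;H2] means: aliphatic N with 3 total connections, two of them H — an -NH2 nitrogen (amine or amide).
Check the 10 heavy atoms by environment: 2× C (H2, X4) → no; 1× C (H1, X4) → no; 2× C (H0, X3) → no; 2× O (H0, X1) → no; 1× C (H3, X4) → no; 1× N (H2, X3) → match; 1× S (H1, X2) → no.
That gives 1 matching atom.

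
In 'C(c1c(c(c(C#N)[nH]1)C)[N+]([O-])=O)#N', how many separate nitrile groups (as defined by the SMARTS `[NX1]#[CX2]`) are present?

2

[NX1]#[CX2] is the SMARTS for a nitrile: a nitrogen triple-bonded to a two-connected carbon.
The molecule carries 2 separate instances of a nitrile (-C#N) meeting every constraint; each maps to a distinct set of atoms, giving 2 matches.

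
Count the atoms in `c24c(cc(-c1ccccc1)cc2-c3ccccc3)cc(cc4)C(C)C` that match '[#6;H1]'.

16

The query [#6;H1] means: any carbon bearing exactly one hydrogen.
Check the 25 heavy atoms by environment: 7× c (aromatic, H0) → no; 15× c (aromatic, H1) → match; 1× C (H1) → match; 2× C (H3) → no.
Summing the matching environments: 15 + 1 = 16 matching atoms.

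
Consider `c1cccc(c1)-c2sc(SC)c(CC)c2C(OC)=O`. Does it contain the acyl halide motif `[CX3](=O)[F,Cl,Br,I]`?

The pattern [CX3](=O)[F,Cl,Br,I] describes a carbonyl carbon bonded to a halogen — an acyl halide.
The closest candidate here is a methyl-ester group (-C(=O)OCH3), but the carbonyl is bonded to -O-C, not to a halogen. No other fragment satisfies the full query, so there is no match.

No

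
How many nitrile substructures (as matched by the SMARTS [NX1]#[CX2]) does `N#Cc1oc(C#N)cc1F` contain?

2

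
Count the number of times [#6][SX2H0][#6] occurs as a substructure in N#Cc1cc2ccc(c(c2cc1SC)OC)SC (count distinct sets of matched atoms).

[#6][SX2H0][#6] is the SMARTS for a thioether: an aliphatic sulfur bridging two carbons with no H on the sulfur.
The molecule carries 2 separate instances of a methylthio ether (-SCH3) meeting every constraint; each maps to a distinct set of atoms, giving 2 matches.

2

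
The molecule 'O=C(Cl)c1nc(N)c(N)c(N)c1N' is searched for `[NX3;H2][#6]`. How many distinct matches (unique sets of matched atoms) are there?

4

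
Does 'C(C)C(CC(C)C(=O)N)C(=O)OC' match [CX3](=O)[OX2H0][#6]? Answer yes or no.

The pattern [CX3](=O)[OX2H0][#6] describes a carbonyl carbon bonded to an oxygen that is itself bonded to carbon (no H on that O) — an ester.
The molecule carries a methyl-ester group (-C(=O)OCH3), whose atoms satisfy every constraint of the query, so the pattern matches.

Yes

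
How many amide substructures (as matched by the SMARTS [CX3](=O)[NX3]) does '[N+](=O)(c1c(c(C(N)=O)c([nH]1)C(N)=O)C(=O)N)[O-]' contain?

[CX3](=O)[NX3] is the SMARTS for an amide: a carbonyl carbon bonded to a trivalent nitrogen.
The molecule carries 3 separate instances of a primary amide (-C(=O)NH2) meeting every constraint; each maps to a distinct set of atoms, giving 3 matches.

3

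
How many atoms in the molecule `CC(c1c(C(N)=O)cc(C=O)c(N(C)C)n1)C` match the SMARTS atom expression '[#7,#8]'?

5

The query [#7,#8] means: nitrogen or oxygen (comma = OR).
Check the 17 heavy atoms by environment: 1× n (aromatic) → match; 5× c (aromatic) → no; 7× C → no; 2× O → match; 2× N → match.
Summing the matching environments: 1 + 2 + 2 = 5 matching atoms.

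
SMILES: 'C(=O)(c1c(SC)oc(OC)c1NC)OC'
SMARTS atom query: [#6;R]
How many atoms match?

The query [#6;R] means: carbon that is part of a ring.
Check the 15 heavy atoms by environment: 1× o (aromatic, in 5-ring) → no; 4× c (aromatic, in 5-ring) → match; 3× O (acyclic) → no; 5× C (acyclic) → no; 1× N (acyclic) → no; 1× S (acyclic) → no.
That gives 4 matching atoms.

4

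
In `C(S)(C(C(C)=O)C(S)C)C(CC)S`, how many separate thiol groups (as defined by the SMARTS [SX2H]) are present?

[SX2H] is the SMARTS for a thiol: an aliphatic sulfur with two connections, one being H.
The molecule carries 3 separate instances of a thiol (-SH) meeting every constraint; each maps to a distinct set of atoms, giving 3 matches.

3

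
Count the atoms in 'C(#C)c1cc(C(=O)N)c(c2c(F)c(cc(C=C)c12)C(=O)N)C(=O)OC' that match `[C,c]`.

18

Check the 25 heavy atoms by environment: 10× c (aromatic) → match; 8× C → match; 4× O → no; 2× N → no; 1× F → no.
Summing the matching environments: 10 + 8 = 18 matching atoms.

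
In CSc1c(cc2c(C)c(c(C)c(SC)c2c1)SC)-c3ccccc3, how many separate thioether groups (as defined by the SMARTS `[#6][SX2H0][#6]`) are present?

[#6][SX2H0][#6] is the SMARTS for a thioether: an aliphatic sulfur bridging two carbons with no H on the sulfur.
The molecule carries 3 separate instances of a methylthio ether (-SCH3) meeting every constraint; each maps to a distinct set of atoms, giving 3 matches.

3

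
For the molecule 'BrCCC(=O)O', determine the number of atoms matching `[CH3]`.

0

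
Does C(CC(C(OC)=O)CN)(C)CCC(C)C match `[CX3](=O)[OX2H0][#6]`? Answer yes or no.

The pattern [CX3](=O)[OX2H0][#6] describes a carbonyl carbon bonded to an oxygen that is itself bonded to carbon (no H on that O) — an ester.
The molecule carries a methyl-ester group (-C(=O)OCH3), whose atoms satisfy every constraint of the query, so the pattern matches.

Yes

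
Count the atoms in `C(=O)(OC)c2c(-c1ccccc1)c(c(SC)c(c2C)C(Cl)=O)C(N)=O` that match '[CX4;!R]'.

3

The query [CX4;!R] means: aliphatic carbon with four total connections, not in a ring.
Check the 25 heavy atoms by environment: 12× c (aromatic, X3, in 6-ring) → no; 3× C (X3, acyclic) → no; 3× O (X1, acyclic) → no; 1× N (X3, acyclic) → no; 1× S (X2, acyclic) → no; 3× C (X4, acyclic) → match; 1× O (X2, acyclic) → no; 1× Cl (X1, acyclic) → no.
That gives 3 matching atoms.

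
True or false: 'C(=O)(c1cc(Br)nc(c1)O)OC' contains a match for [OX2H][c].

True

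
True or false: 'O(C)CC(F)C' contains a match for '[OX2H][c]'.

False

The pattern [OX2H][c] describes a hydroxyl oxygen attached to an aromatic carbon — a phenol.
The closest candidate here is a methoxy ether (-OCH3), but the oxygen has H0, not H1. No other fragment satisfies the full query, so there is no match.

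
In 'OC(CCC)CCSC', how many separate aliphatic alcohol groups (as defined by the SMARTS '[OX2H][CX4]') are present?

1

[OX2H][CX4] is the SMARTS for an aliphatic alcohol: a hydroxyl oxygen bound to an sp3 (X4) carbon.
Exactly one fragment in the molecule meets all constraints, giving 1 match.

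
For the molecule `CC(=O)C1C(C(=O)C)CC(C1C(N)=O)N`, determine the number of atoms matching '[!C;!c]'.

The query [!C;!c] means: neither aliphatic nor aromatic carbon — same as [!#6].
Check the 15 heavy atoms by environment: 10× C → no; 3× O → match; 2× N → match.
Summing the matching environments: 3 + 2 = 5 matching atoms.

5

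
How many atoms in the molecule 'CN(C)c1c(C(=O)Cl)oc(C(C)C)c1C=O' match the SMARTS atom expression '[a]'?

5

The query [a] means: a matches any aromatic atom.
Check the 16 heavy atoms by environment: 1× o (aromatic) → match; 4× c (aromatic) → match; 7× C → no; 2× O → no; 1× Cl → no; 1× N → no.
Summing the matching environments: 1 + 4 = 5 matching atoms.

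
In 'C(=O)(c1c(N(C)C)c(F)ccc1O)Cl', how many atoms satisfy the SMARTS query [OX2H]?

1

The query [OX2H] means: aliphatic oxygen with two connections, one of which is H — an -OH oxygen.
Check the 14 heavy atoms by environment: 2× c (aromatic, H1, X3) → no; 4× c (aromatic, H0, X3) → no; 1× N (H0, X3) → no; 2× C (H3, X4) → no; 1× F (H0, X1) → no; 1× C (H0, X3) → no; 1× O (H0, X1) → no; 1× Cl (H0, X1) → no; 1× O (H1, X2) → match.
That gives 1 matching atom.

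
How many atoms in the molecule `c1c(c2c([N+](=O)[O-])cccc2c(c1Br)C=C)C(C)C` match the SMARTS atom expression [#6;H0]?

6

The query [#6;H0] means: any carbon with no attached hydrogen.
Check the 19 heavy atoms by environment: 6× c (aromatic, H0) → match; 4× c (aromatic, H1) → no; 2× C (H1) → no; 2× C (H3) → no; 1× C (H2) → no; 1× N (charge +1, H0) → no; 1× O (charge -1, H0) → no; 1× O (H0) → no; 1× Br (H0) → no.
That gives 6 matching atoms.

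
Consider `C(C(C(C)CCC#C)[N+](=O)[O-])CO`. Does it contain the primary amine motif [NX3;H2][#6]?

The pattern [NX3;H2][#6] describes a trivalent nitrogen with two H attached to carbon — a primary amine.
The closest candidate here is a nitro group (-[N+](=O)[O-]), but the nitrogen is [N+] with no H, not NX3H2. No other fragment satisfies the full query, so there is no match.

No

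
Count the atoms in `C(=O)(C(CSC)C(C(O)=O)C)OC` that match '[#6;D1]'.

3

Check the 13 heavy atoms by environment: 1× C (D2) → no; 4× C (D3) → no; 3× C (D1) → match; 1× S (D2) → no; 3× O (D1) → no; 1× O (D2) → no.
That gives 3 matching atoms.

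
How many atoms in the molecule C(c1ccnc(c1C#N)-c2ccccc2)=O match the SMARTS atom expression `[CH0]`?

1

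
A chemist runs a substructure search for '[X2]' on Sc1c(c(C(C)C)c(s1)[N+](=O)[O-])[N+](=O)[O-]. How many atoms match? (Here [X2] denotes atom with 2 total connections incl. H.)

2

The query [X2] means: any atom with exactly two total connections (bonds + H).
Check the 15 heavy atoms by environment: 1× s (aromatic, X2) → match; 4× c (aromatic, X3) → no; 3× C (X4) → no; 2× N (charge +1, X3) → no; 2× O (charge -1, X1) → no; 2× O (X1) → no; 1× S (X2) → match.
Summing the matching environments: 1 + 1 = 2 matching atoms.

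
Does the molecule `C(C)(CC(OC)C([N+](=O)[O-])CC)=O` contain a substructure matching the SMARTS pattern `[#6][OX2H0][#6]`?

Yes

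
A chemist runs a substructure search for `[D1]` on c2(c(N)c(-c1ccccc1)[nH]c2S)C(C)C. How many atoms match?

4

The query [D1] means: atom with exactly one heavy-atom neighbour (degree 1).
Check the 16 heavy atoms by environment: 1× n (aromatic, D2) → no; 5× c (aromatic, D3) → no; 5× c (aromatic, D2) → no; 1× N (D1) → match; 1× S (D1) → match; 1× C (D3) → no; 2× C (D1) → match.
Summing the matching environments: 1 + 1 + 2 = 4 matching atoms.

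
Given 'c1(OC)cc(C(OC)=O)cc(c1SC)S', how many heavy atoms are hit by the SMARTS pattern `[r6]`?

6

The query [r6] means: r6 matches atoms in a six-membered ring.
Check the 15 heavy atoms by environment: 6× c (aromatic, in 6-ring) → match; 2× S (acyclic) → no; 4× C (acyclic) → no; 3× O (acyclic) → no.
That gives 6 matching atoms.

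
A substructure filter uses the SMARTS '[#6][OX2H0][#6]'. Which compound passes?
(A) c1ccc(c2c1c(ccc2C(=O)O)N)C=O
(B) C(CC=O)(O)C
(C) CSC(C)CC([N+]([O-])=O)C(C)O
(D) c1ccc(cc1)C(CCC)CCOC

D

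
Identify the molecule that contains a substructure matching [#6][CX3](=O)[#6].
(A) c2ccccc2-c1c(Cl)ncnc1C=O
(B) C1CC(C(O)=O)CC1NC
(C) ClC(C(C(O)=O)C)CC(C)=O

C

[#6][CX3](=O)[#6] describes a carbonyl carbon (no H) flanked by two carbons (a ketone).
(A) has an aldehyde (-CHO) but the carbonyl carbon has H1, so it is not flanked by two carbons.
(B) has a carboxylic acid group (-C(=O)OH) but one neighbour of the carbonyl carbon is O, not C.
(C) contains an acetyl/ketone group (-C(=O)CH3), which satisfies every atom and bond constraint.
So the answer is (C).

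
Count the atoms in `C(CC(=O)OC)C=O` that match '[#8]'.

3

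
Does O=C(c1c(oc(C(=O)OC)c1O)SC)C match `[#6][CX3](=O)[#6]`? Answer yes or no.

Yes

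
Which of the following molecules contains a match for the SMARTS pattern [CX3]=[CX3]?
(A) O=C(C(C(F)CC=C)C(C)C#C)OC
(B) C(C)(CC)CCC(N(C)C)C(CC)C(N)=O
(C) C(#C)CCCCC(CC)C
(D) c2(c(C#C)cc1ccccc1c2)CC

A

[CX3]=[CX3] describes a non-aromatic C=C double bond between two sp2 carbons (an alkene).
(A) contains a vinyl group (-CH=CH2), which satisfies every atom and bond constraint.
(B) has an ethyl group (-CH2CH3) but its C-C bond is a single bond between CX4 carbons, not CX3=CX3.
(C) has an ethyl group (-CH2CH3) but its C-C bond is a single bond between CX4 carbons, not CX3=CX3.
(D) has an ethynyl group (-C#CH) but the C-C bond is a triple bond, not a double bond.
So the answer is (A).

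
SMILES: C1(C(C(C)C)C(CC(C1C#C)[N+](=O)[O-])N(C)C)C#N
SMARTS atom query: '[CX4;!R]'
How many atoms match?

5

The query [CX4;!R] means: aliphatic carbon with four total connections, not in a ring.
Check the 19 heavy atoms by environment: 6× C (X4, in 6-ring) → no; 3× C (X2, acyclic) → no; 1× N (X1, acyclic) → no; 1× N (X3, acyclic) → no; 5× C (X4, acyclic) → match; 1× N (charge +1, X3, acyclic) → no; 1× O (charge -1, X1, acyclic) → no; 1× O (X1, acyclic) → no.
That gives 5 matching atoms.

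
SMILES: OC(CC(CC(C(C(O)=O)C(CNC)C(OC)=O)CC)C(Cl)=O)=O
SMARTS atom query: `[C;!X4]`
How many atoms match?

The query [C;!X4] means: aliphatic carbon that does not have four total connections.
Check the 24 heavy atoms by environment: 11× C (X4) → no; 4× C (X3) → match; 4× O (X1) → no; 3× O (X2) → no; 1× N (X3) → no; 1× Cl (X1) → no.
That gives 4 matching atoms.

4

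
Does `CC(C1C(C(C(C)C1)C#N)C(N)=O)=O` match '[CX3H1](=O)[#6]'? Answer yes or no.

The pattern [CX3H1](=O)[#6] describes an sp2 carbon with one H, double-bonded to O and single-bonded to carbon — an aldehyde.
The closest candidate here is an acetyl/ketone group (-C(=O)CH3), but the carbonyl carbon has H0 (two carbon neighbours), not H1. No other fragment satisfies the full query, so there is no match.

No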